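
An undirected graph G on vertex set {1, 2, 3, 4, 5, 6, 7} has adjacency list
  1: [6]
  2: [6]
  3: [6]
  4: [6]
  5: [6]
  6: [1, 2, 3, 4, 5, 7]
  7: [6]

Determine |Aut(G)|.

720

Vertex 6 has degree 6 and every other vertex has degree 1, so G is the star K_{1,6} with centre 6. The 6 leaves are pairwise interchangeable while the centre is fixed, giving Aut(G) = S_6.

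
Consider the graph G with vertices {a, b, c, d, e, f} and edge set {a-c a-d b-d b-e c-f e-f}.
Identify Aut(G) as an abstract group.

G is 2-regular and connected on 6 vertices, i.e. the cycle C_6. The automorphisms of the 6-cycle are exactly the symmetries of a regular 6-gon: the dihedral group D_6, |D_6| = 12.

the dihedral group of order 12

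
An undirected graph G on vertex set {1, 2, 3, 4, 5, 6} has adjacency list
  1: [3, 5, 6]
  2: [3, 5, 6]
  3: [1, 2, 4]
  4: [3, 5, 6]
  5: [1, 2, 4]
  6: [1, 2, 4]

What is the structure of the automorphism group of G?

G is 3-regular and bipartite with parts {1, 2, 4} and {3, 5, 6} (each part is independent and every cross-pair is an edge), so G = K_{3,3}. Aut(K_{3,3}) is the wreath product S_3 ≀ Z_2: permute within each part, then optionally swap the parts; |Aut| = 2·(3!)² = 72.

(S_3 × S_3) ⋊ Z_2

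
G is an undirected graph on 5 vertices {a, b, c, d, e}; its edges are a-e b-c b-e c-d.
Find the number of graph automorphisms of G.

2

The degree sequence is [1, 2, 2, 1, 2]; the two degree-1 vertices a and d are the ends of a path, so G = P_5. A path has exactly one nontrivial symmetry — reversal — giving Aut(G) of order 2.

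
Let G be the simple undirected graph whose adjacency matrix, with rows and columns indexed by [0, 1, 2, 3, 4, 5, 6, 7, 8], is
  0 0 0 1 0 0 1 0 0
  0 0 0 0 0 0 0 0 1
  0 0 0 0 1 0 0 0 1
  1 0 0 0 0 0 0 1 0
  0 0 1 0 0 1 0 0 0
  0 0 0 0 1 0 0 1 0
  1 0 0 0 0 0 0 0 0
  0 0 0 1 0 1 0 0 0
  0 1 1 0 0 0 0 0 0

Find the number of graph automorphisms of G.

The degree sequence is [2, 1, 2, 2, 2, 2, 1, 2, 2]; the two degree-1 vertices 1 and 6 are the ends of a path, so G = P_9. A path has exactly one nontrivial symmetry — reversal — giving Aut(G) of order 2.

2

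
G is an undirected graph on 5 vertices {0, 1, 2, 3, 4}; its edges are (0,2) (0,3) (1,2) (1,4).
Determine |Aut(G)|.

2

The degree sequence is [2, 2, 2, 1, 1]; the two degree-1 vertices 3 and 4 are the ends of a path, so G = P_5. The only nontrivial automorphism of a path is the end-to-end reflection, so Aut(G) ≅ Z_2.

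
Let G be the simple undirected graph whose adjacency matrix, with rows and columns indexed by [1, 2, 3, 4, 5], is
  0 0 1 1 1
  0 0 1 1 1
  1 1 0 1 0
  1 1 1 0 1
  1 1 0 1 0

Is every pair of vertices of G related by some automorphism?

No

Vertex 4 is the only vertex of degree 4, so every automorphism fixes it; G is not vertex-transitive.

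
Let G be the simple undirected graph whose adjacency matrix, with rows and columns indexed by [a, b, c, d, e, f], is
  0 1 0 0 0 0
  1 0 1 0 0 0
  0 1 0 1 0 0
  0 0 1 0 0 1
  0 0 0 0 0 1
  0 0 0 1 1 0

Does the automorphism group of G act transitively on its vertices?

Automorphisms preserve degree, but G has vertices of degree 1 and vertices of degree 2; no automorphism maps one to the other, so G is not vertex-transitive.

No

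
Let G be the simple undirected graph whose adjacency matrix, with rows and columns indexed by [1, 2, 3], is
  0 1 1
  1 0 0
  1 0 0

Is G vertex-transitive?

No

Vertex 1 is the only vertex of degree 2, so every automorphism fixes it; G is not vertex-transitive.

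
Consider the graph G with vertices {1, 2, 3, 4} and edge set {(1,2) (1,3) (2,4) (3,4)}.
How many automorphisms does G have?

G is 2-regular and bipartite on 2^2 = 4 vertices with girth 4; it is the hypercube graph Q_2. The symmetry group of the 2-cube is the hyperoctahedral group B_2 = Z_2 ≀ S_2, of order 2^2·2! = 8.

8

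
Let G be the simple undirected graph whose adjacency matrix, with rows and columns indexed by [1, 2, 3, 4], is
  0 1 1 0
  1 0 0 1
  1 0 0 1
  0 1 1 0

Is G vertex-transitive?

Yes

G is 2-regular and bipartite on 2^2 = 4 vertices with girth 4; it is the hypercube graph Q_2. Aut(Q_2) consists of the signed permutations of the 2 coordinate axes: 2! permutations times 2^2 sign flips, so |Aut| = 2^2·2! = 8. Under this action every vertex can be carried to every other, so G is vertex-transitive.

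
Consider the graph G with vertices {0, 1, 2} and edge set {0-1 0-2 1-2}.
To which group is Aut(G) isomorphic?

All 3 vertices are pairwise adjacent: G = K_3. Any permutation of the 3 vertices preserves K_3, so Aut(K_3) = S_3 of order 3! = 6.

S_3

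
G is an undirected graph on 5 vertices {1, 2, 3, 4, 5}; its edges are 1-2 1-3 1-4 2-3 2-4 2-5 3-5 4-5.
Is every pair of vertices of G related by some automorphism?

No

Vertex 2 is the only vertex of degree 4, so every automorphism fixes it; G is not vertex-transitive.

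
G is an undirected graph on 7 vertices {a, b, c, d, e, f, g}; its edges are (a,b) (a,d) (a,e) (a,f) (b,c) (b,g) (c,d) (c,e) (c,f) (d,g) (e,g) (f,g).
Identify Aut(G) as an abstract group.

The vertices split by degree into {a, c, g} (degree 4) and {b, d, e, f} (degree 3); every edge runs between the two parts, so G is the complete bipartite graph K_{3,4}. Automorphisms preserve the bipartition setwise (since the parts differ in size) and act as S_3 × S_4 within it; |Aut| = 144.

S_3 × S_4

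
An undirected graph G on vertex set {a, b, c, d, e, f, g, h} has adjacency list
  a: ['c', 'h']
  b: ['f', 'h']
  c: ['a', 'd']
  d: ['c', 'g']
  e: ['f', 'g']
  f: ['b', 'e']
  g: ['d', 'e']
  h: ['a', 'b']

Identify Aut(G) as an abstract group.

G is 2-regular and connected on 8 vertices, i.e. the cycle C_8. The automorphisms of the 8-cycle are exactly the symmetries of a regular 8-gon: the dihedral group D_8, |D_8| = 16.

the dihedral group of order 16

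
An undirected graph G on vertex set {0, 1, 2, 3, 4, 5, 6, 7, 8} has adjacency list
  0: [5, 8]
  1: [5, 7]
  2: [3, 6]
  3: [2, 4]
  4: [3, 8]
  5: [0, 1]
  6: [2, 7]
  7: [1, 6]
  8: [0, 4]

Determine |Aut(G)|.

18

G is 2-regular and connected on 9 vertices, i.e. the cycle C_9. The automorphisms of the 9-cycle are exactly the symmetries of a regular 9-gon: the dihedral group D_9, |D_9| = 18.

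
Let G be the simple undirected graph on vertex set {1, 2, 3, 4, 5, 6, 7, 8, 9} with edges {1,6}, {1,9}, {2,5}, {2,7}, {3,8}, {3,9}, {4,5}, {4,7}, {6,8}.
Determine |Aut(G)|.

80

G has two connected components, {1, 3, 6, 8, 9} and {2, 4, 5, 7}; each is 2-regular, so G = C_5 ⊔ C_4. No automorphism exchanges components of different sizes, hence Aut(G) is the direct product D_4 × D_5, order 80.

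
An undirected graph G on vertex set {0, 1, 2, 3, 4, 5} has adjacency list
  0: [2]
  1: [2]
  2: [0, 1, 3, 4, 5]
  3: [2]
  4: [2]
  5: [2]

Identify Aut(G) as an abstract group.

Vertex 2 has degree 5 and every other vertex has degree 1, so G is the star K_{1,5} with centre 2. Any automorphism fixes the centre and permutes the 5 leaves freely, so Aut(G) ≅ S_5 of order 5! = 120.

S_5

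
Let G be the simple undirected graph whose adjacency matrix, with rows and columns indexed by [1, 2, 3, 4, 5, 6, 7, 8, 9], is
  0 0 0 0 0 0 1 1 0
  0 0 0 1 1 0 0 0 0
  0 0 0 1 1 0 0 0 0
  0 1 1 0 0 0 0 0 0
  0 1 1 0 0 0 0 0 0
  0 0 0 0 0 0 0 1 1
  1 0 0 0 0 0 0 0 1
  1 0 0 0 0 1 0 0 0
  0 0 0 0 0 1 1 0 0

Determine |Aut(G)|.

G has two connected components, {1, 6, 7, 8, 9} and {2, 3, 4, 5}; each is 2-regular, so G = C_5 ⊔ C_4. No automorphism exchanges components of different sizes, hence Aut(G) is the direct product D_5 × D_4, order 80.

80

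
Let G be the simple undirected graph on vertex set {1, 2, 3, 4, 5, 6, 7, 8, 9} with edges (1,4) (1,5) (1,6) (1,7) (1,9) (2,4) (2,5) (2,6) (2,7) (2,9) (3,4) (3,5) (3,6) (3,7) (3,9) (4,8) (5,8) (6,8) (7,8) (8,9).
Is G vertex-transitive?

No

Automorphisms preserve degree, but G has vertices of degree 4 and vertices of degree 5; no automorphism maps one to the other, so G is not vertex-transitive.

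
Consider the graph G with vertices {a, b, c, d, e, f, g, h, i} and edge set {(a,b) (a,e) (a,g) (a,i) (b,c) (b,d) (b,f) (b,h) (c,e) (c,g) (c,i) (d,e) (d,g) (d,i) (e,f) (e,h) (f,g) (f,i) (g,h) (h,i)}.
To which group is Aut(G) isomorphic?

S_4 × S_5

The vertices split by degree into {b, e, g, i} (degree 5) and {a, c, d, f, h} (degree 4); every edge runs between the two parts, so G is the complete bipartite graph K_{4,5}. Automorphisms preserve the bipartition setwise (since the parts differ in size) and act as S_4 × S_5 within it; |Aut| = 2880.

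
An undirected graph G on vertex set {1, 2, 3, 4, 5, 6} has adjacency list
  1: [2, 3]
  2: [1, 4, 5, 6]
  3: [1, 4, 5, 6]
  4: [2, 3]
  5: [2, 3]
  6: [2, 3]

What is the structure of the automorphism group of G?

The vertices split by degree into {2, 3} (degree 4) and {1, 4, 5, 6} (degree 2); every edge runs between the two parts, so G is the complete bipartite graph K_{2,4}. Automorphisms preserve the bipartition setwise (since the parts differ in size) and act as S_2 × S_4 within it; |Aut| = 48.

S_2 × S_4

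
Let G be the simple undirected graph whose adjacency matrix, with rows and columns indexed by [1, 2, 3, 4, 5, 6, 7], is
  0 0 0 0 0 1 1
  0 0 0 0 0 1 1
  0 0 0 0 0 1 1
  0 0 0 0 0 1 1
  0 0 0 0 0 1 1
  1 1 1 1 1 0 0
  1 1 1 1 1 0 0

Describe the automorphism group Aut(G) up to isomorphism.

The vertices split by degree into {6, 7} (degree 5) and {1, 2, 3, 4, 5} (degree 2); every edge runs between the two parts, so G is the complete bipartite graph K_{2,5}. Automorphisms preserve the bipartition setwise (since the parts differ in size) and act as S_5 × S_2 within it; |Aut| = 240.

S_5 × S_2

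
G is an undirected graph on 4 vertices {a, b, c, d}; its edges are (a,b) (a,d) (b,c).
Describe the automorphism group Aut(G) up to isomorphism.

Z_2

The degree sequence is [2, 2, 1, 1]; the two degree-1 vertices c and d are the ends of a path, so G = P_4. The only nontrivial automorphism of a path is the end-to-end reflection, so Aut(G) ≅ Z_2.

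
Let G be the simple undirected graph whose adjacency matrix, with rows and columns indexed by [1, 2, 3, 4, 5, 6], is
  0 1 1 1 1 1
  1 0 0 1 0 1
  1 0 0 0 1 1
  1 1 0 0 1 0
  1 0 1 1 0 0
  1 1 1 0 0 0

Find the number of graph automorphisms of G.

10

Vertex 1 is the unique vertex of degree 5; the remaining 5 vertices each have degree 3 and induce a cycle, so G is the wheel on 6 vertices with hub 1. Every automorphism fixes the hub and acts on the rim 5-cycle, so Aut(G) ≅ Aut(C_5) = D_5 of order 10.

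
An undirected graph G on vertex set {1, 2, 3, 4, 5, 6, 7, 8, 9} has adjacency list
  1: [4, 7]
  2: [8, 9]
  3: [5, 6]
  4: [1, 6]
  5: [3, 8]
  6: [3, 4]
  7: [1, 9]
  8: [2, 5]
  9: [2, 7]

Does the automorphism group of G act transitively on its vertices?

Every vertex has degree 2 and the graph is connected, so G is the 9-cycle C_9. C_9 has 9 rotations and 9 reflections, so Aut(C_9) ≅ D_9 of order 18. Under this action every vertex can be carried to every other, so G is vertex-transitive.

Yes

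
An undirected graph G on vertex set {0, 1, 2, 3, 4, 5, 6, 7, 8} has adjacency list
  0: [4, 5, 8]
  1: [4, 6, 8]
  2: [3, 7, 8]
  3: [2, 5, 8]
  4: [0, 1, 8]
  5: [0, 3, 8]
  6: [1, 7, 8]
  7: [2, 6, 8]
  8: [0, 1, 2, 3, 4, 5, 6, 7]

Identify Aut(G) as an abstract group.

the dihedral group of order 16

Vertex 8 is the unique vertex of degree 8; the remaining 8 vertices each have degree 3 and induce a cycle, so G is the wheel on 9 vertices with hub 8. Every automorphism fixes the hub and acts on the rim 8-cycle, so Aut(G) ≅ Aut(C_8) = D_8 of order 16.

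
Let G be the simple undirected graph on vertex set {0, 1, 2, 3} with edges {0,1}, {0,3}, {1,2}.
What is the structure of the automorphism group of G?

The degree sequence is [2, 2, 1, 1]; the two degree-1 vertices 2 and 3 are the ends of a path, so G = P_4. The only nontrivial automorphism of a path is the end-to-end reflection, so Aut(G) ≅ Z_2.

C_2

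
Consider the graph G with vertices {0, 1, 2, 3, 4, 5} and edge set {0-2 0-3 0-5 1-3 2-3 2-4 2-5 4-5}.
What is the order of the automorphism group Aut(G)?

1

Degrees alone do not determine every vertex (e.g. 0 and 3 both have degree 3), but their neighbour-degree multisets differ: N(0) has degrees [3, 3, 4] while N(3) has degrees [1, 3, 4]. Repeating this refinement separates all vertices, so the only automorphism is the identity.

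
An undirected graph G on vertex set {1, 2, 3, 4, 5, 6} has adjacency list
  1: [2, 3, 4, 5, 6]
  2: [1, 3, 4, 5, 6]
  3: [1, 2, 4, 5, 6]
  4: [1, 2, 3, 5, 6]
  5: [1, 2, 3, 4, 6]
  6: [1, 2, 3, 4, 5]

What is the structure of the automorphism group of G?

Every vertex has degree 5, so G is the complete graph K_6. Any permutation of the 6 vertices preserves K_6, so Aut(K_6) = S_6 of order 6! = 720.

the symmetric group on 6 letters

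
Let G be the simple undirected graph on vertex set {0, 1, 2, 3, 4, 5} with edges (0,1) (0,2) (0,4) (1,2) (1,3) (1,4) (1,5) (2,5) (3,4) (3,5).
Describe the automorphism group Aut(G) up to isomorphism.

Vertex 1 is the unique vertex of degree 5; the remaining 5 vertices each have degree 3 and induce a cycle, so G is the wheel on 6 vertices with hub 1. With the hub fixed, the remaining symmetry is that of the rim cycle C_5, giving the dihedral group D_5.

D_5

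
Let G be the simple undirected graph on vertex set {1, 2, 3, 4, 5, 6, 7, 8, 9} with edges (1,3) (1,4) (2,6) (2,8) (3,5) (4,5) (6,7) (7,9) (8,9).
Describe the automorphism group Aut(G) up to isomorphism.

G has two connected components, {2, 6, 7, 8, 9} and {1, 3, 4, 5}; each is 2-regular, so G = C_5 ⊔ C_4. No automorphism exchanges components of different sizes, hence Aut(G) is the direct product D_4 × D_5, order 80.

D_4 × D_5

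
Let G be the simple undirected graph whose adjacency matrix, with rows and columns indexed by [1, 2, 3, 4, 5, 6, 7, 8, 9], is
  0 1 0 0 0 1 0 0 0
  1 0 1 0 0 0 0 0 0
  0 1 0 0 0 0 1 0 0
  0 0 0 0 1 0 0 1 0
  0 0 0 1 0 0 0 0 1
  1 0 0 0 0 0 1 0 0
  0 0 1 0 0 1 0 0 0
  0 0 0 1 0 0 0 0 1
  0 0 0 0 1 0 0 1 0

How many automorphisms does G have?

G has two connected components, {1, 2, 3, 6, 7} and {4, 5, 8, 9}; each is 2-regular, so G = C_5 ⊔ C_4. The components are non-isomorphic (different sizes), so Aut(G) = Aut(C_4) × Aut(C_5) = D_4 × D_5 of order 8·10 = 80.

80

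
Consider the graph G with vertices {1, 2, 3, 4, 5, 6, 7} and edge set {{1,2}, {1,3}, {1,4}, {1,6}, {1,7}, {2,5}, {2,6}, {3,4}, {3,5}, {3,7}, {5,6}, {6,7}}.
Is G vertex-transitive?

No

Vertex 1 is the only vertex of degree 5, so every automorphism fixes it; G is not vertex-transitive.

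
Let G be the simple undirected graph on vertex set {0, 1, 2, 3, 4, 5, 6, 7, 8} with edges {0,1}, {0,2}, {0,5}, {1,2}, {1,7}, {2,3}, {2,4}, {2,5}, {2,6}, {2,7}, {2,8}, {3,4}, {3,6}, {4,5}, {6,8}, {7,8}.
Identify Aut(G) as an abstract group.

Vertex 2 is the unique vertex of degree 8; the remaining 8 vertices each have degree 3 and induce a cycle, so G is the wheel on 9 vertices with hub 2. With the hub fixed, the remaining symmetry is that of the rim cycle C_8, giving the dihedral group D_8.

the dihedral group of order 16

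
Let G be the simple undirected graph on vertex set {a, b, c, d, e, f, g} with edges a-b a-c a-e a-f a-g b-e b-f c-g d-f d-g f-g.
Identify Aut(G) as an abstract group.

Degrees alone do not determine every vertex (e.g. c and d both have degree 2), but their neighbour-degree multisets differ: N(c) has degrees [4, 5] while N(d) has degrees [4, 4]. Repeating this refinement separates all vertices, so the only automorphism is the identity.

{e}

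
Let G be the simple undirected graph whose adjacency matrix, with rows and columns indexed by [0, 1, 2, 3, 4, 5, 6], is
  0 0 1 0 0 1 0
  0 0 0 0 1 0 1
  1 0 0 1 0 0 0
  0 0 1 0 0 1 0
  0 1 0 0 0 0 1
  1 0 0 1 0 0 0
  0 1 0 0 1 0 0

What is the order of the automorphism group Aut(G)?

48

G has two connected components, {0, 2, 3, 5} and {1, 4, 6}; each is 2-regular, so G = C_4 ⊔ C_3. The components are non-isomorphic (different sizes), so Aut(G) = Aut(C_4) × Aut(C_3) = D_4 × D_3 of order 8·6 = 48.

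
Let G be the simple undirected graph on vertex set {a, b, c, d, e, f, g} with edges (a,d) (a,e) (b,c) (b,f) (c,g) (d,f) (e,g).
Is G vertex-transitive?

G is 2-regular and connected on 7 vertices, i.e. the cycle C_7. C_7 has 7 rotations and 7 reflections, so Aut(C_7) ≅ D_7 of order 14. This group acts transitively on the 7 vertices.

Yes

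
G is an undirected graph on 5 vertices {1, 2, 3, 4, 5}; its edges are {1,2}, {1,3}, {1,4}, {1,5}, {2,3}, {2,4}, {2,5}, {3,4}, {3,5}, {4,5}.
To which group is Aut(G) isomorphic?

the symmetric group on 5 letters

All 5 vertices are pairwise adjacent: G = K_5. Any permutation of the 5 vertices preserves K_5, so Aut(K_5) = S_5 of order 5! = 120.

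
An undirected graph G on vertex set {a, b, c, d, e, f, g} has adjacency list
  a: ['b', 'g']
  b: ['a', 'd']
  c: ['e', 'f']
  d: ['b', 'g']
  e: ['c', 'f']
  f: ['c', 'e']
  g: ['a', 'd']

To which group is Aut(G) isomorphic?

D_4 × D_3

G has two connected components, {a, b, d, g} and {c, e, f}; each is 2-regular, so G = C_4 ⊔ C_3. The components are non-isomorphic (different sizes), so Aut(G) = Aut(C_4) × Aut(C_3) = D_4 × D_3 of order 8·6 = 48.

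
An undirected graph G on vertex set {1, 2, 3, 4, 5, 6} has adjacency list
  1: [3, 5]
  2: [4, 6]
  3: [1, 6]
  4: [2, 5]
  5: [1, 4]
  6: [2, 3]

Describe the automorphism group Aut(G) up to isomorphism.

G is 2-regular and connected on 6 vertices, i.e. the cycle C_6. C_6 has 6 rotations and 6 reflections, so Aut(C_6) ≅ D_6 of order 12.

D_6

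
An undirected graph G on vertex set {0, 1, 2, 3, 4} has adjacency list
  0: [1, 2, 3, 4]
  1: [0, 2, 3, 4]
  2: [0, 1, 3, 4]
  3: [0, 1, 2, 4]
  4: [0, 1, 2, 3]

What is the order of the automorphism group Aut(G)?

All 5 vertices are pairwise adjacent: G = K_5. Every bijection on the vertex set is an automorphism of K_5; hence Aut(K_5) ≅ S_5, order 120.

120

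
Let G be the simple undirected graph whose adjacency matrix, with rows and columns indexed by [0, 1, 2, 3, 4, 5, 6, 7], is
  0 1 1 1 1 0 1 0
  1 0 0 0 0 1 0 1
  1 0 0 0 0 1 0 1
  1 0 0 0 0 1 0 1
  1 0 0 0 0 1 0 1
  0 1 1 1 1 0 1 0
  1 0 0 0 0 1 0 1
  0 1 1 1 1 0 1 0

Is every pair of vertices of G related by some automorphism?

Automorphisms preserve degree, but G has vertices of degree 3 and vertices of degree 5; no automorphism maps one to the other, so G is not vertex-transitive.

No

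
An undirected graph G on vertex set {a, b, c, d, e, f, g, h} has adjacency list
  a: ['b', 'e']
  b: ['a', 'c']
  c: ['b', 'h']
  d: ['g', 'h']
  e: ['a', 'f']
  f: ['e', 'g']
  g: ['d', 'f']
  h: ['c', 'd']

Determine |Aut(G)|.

16

Every vertex has degree 2 and the graph is connected, so G is the 8-cycle C_8. The automorphisms of the 8-cycle are exactly the symmetries of a regular 8-gon: the dihedral group D_8, |D_8| = 16.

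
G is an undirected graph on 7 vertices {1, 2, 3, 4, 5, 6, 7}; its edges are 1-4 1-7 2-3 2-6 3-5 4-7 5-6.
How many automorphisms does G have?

G has two connected components, {2, 3, 5, 6} and {1, 4, 7}; each is 2-regular, so G = C_4 ⊔ C_3. The components are non-isomorphic (different sizes), so Aut(G) = Aut(C_4) × Aut(C_3) = D_4 × D_3 of order 8·6 = 48.

48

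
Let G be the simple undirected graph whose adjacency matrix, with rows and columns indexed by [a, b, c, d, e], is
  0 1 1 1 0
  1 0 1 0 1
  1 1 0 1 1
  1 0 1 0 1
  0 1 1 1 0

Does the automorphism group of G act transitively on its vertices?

No

Vertex c is the only vertex of degree 4, so every automorphism fixes it; G is not vertex-transitive.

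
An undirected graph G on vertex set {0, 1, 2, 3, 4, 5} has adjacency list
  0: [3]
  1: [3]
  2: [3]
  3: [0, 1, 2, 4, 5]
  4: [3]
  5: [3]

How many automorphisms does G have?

Vertex 3 has degree 5 and every other vertex has degree 1, so G is the star K_{1,5} with centre 3. Any automorphism fixes the centre and permutes the 5 leaves freely, so Aut(G) ≅ S_5 of order 5! = 120.

120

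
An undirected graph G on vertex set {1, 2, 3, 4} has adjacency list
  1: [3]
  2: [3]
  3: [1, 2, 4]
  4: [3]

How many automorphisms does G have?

6

Vertex 3 has degree 3 and every other vertex has degree 1, so G is the star K_{1,3} with centre 3. Any automorphism fixes the centre and permutes the 3 leaves freely, so Aut(G) ≅ S_3 of order 3! = 6.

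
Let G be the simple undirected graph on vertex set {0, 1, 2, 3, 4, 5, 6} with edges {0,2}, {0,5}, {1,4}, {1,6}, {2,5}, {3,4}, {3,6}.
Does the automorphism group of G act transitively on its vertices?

No

G has two connected components, {1, 3, 4, 6} and {0, 2, 5}; each is 2-regular, so G = C_4 ⊔ C_3. The orbit of 0 under Aut(G) is {0, 2, 5}, which does not contain 1, so G is not vertex-transitive.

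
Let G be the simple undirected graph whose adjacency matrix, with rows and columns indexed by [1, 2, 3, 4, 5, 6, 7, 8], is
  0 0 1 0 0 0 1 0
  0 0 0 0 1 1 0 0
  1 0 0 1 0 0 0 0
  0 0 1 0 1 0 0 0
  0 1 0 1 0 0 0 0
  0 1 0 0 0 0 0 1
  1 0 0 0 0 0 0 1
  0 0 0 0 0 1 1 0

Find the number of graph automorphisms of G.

G is 2-regular and connected on 8 vertices, i.e. the cycle C_8. The automorphisms of the 8-cycle are exactly the symmetries of a regular 8-gon: the dihedral group D_8, |D_8| = 16.

16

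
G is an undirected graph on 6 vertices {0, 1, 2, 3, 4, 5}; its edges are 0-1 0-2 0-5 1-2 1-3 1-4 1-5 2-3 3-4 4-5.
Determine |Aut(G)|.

Vertex 1 is the unique vertex of degree 5; the remaining 5 vertices each have degree 3 and induce a cycle, so G is the wheel on 6 vertices with hub 1. Every automorphism fixes the hub and acts on the rim 5-cycle, so Aut(G) ≅ Aut(C_5) = D_5 of order 10.

10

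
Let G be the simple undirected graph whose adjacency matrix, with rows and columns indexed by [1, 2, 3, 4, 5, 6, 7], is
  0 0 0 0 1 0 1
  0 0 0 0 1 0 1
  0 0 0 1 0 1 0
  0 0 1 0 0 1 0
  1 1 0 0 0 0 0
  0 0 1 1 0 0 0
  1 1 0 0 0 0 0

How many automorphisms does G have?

G has two connected components, {1, 2, 5, 7} and {3, 4, 6}; each is 2-regular, so G = C_4 ⊔ C_3. No automorphism exchanges components of different sizes, hence Aut(G) is the direct product D_4 × D_3, order 48.

48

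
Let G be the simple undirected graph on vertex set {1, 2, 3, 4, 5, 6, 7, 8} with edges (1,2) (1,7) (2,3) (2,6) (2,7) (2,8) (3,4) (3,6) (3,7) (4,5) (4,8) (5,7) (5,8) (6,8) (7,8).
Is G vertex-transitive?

Vertex 1 is the only vertex of degree 2, so every automorphism fixes it; G is not vertex-transitive.

No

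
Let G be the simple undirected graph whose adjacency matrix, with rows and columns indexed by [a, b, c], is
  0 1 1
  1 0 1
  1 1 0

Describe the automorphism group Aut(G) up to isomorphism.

S_3

All 3 vertices are pairwise adjacent: G = K_3. Every bijection on the vertex set is an automorphism of K_3; hence Aut(K_3) ≅ S_3, order 6.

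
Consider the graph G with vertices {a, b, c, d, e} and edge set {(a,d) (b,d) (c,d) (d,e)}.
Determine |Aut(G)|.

24

Vertex d has degree 4 and every other vertex has degree 1, so G is the star K_{1,4} with centre d. The 4 leaves are pairwise interchangeable while the centre is fixed, giving Aut(G) = S_4.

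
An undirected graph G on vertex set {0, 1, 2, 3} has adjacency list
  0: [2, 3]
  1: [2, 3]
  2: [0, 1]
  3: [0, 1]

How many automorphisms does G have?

Every vertex has degree 2 and the graph is connected, so G is the 4-cycle C_4. C_4 has 4 rotations and 4 reflections, so Aut(C_4) ≅ D_4 of order 8.

8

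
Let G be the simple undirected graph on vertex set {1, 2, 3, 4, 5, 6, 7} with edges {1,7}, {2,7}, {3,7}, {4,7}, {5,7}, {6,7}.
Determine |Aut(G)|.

720

Vertex 7 has degree 6 and every other vertex has degree 1, so G is the star K_{1,6} with centre 7. Any automorphism fixes the centre and permutes the 6 leaves freely, so Aut(G) ≅ S_6 of order 6! = 720.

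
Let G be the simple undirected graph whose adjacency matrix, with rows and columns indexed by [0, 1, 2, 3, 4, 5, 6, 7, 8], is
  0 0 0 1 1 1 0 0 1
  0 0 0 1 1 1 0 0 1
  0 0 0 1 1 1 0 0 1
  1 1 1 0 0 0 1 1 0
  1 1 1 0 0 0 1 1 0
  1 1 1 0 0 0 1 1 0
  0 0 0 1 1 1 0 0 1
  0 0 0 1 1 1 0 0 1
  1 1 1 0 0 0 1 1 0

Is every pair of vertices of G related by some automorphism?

Automorphisms preserve degree, but G has vertices of degree 4 and vertices of degree 5; no automorphism maps one to the other, so G is not vertex-transitive.

No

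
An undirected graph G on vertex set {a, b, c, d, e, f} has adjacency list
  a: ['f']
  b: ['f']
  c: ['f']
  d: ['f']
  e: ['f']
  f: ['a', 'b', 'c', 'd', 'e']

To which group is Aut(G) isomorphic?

the symmetric group on 5 letters

Vertex f has degree 5 and every other vertex has degree 1, so G is the star K_{1,5} with centre f. The 5 leaves are pairwise interchangeable while the centre is fixed, giving Aut(G) = S_5.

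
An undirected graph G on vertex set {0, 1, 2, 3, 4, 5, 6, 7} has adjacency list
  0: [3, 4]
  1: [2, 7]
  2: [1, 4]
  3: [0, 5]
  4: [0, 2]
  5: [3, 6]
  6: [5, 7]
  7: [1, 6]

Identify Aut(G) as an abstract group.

the dihedral group of order 16

G is 2-regular and connected on 8 vertices, i.e. the cycle C_8. The automorphisms of the 8-cycle are exactly the symmetries of a regular 8-gon: the dihedral group D_8, |D_8| = 16.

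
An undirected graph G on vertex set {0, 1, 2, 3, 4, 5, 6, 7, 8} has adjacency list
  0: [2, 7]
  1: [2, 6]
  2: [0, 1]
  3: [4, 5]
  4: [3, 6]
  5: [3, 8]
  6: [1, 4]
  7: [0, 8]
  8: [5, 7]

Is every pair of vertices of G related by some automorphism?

Every vertex has degree 2 and the graph is connected, so G is the 9-cycle C_9. C_9 has 9 rotations and 9 reflections, so Aut(C_9) ≅ D_9 of order 18. This group acts transitively on the 9 vertices.

Yes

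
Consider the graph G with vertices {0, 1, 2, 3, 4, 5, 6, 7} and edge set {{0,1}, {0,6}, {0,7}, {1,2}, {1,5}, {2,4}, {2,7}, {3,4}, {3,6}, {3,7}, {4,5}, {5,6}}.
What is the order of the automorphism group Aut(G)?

G is 3-regular and bipartite on 2^3 = 8 vertices with girth 4; it is the hypercube graph Q_3. The symmetry group of the 3-cube is the hyperoctahedral group B_3 = Z_2 ≀ S_3, of order 2^3·3! = 48.

48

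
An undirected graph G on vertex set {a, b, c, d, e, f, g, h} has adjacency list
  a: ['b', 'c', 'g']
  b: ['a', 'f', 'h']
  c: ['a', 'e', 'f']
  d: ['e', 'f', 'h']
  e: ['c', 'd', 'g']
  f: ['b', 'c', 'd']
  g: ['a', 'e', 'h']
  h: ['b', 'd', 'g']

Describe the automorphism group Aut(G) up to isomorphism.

Z_2^3 ⋊ S_3

G is 3-regular and bipartite on 2^3 = 8 vertices with girth 4; it is the hypercube graph Q_3. Aut(Q_3) consists of the signed permutations of the 3 coordinate axes: 3! permutations times 2^3 sign flips, so |Aut| = 2^3·3! = 48.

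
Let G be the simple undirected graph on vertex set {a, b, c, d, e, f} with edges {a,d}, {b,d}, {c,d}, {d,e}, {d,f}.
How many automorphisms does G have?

120

Vertex d has degree 5 and every other vertex has degree 1, so G is the star K_{1,5} with centre d. Any automorphism fixes the centre and permutes the 5 leaves freely, so Aut(G) ≅ S_5 of order 5! = 120.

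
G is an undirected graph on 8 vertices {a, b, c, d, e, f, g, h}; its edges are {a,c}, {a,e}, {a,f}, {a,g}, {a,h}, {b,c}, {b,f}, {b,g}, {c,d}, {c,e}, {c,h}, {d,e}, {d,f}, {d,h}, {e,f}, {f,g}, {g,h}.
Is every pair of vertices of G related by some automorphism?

Vertex b is the only vertex of degree 3, so every automorphism fixes it; G is not vertex-transitive.

No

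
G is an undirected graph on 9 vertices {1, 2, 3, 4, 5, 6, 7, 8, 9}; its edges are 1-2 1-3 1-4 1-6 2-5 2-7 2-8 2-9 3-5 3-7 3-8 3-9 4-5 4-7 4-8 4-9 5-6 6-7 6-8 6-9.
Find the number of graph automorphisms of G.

2880

The vertices split by degree into {2, 3, 4, 6} (degree 5) and {1, 5, 7, 8, 9} (degree 4); every edge runs between the two parts, so G is the complete bipartite graph K_{4,5}. Automorphisms preserve the bipartition setwise (since the parts differ in size) and act as S_5 × S_4 within it; |Aut| = 2880.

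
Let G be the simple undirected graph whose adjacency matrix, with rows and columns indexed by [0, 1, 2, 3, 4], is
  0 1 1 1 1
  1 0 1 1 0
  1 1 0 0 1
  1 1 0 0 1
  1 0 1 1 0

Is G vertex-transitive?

No

Vertex 0 is the only vertex of degree 4, so every automorphism fixes it; G is not vertex-transitive.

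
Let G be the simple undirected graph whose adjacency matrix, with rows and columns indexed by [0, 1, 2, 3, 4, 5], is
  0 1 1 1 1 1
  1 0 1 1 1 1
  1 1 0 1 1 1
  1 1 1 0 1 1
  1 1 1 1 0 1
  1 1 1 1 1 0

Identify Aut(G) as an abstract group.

Every vertex has degree 5, so G is the complete graph K_6. Any permutation of the 6 vertices preserves K_6, so Aut(K_6) = S_6 of order 6! = 720.

S_6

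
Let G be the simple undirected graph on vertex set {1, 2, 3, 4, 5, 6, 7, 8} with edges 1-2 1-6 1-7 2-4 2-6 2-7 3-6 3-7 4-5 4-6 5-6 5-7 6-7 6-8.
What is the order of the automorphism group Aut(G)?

Degrees alone do not determine every vertex (e.g. 1 and 4 both have degree 3), but their neighbour-degree multisets differ: N(1) has degrees [4, 5, 7] while N(4) has degrees [3, 4, 7]. Repeating this refinement separates all vertices, so the only automorphism is the identity.

1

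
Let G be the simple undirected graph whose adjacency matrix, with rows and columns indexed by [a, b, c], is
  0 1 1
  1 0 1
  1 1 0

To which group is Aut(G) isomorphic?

All 3 vertices are pairwise adjacent: G = K_3. Every bijection on the vertex set is an automorphism of K_3; hence Aut(K_3) ≅ S_3, order 6.

S_3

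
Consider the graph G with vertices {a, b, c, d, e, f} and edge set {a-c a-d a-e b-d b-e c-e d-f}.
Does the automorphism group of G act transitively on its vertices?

No

Vertex f is the only vertex of degree 1, so every automorphism fixes it; G is not vertex-transitive.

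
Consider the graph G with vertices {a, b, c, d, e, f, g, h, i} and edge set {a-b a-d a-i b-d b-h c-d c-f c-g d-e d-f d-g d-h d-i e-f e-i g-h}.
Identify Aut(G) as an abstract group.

the dihedral group of order 16

Vertex d is the unique vertex of degree 8; the remaining 8 vertices each have degree 3 and induce a cycle, so G is the wheel on 9 vertices with hub d. With the hub fixed, the remaining symmetry is that of the rim cycle C_8, giving the dihedral group D_8.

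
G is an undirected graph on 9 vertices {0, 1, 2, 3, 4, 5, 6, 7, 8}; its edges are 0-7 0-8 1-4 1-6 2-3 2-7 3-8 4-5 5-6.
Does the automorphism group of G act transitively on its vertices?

No

G has two connected components, {0, 2, 3, 7, 8} and {1, 4, 5, 6}; each is 2-regular, so G = C_5 ⊔ C_4. The orbit of 0 under Aut(G) is {0, 2, 3, 7, 8}, which does not contain 1, so G is not vertex-transitive.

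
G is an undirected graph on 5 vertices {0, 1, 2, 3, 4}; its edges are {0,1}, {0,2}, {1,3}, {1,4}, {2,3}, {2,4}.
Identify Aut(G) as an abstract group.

S_3 × S_2

The vertices split by degree into {1, 2} (degree 3) and {0, 3, 4} (degree 2); every edge runs between the two parts, so G is the complete bipartite graph K_{2,3}. The parts have unequal sizes, so no automorphism swaps them; each part is permuted independently, giving S_3 × S_2 of order 3!·2! = 12.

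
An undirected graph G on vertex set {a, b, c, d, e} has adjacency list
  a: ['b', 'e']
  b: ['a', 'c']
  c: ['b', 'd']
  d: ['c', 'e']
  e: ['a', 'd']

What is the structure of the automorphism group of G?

G is 2-regular and connected on 5 vertices, i.e. the cycle C_5. The automorphisms of the 5-cycle are exactly the symmetries of a regular 5-gon: the dihedral group D_5, |D_5| = 10.

D_5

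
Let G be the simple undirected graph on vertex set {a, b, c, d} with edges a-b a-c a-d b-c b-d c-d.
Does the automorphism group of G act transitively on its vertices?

All 4 vertices are pairwise adjacent: G = K_4. Any permutation of the 4 vertices preserves K_4, so Aut(K_4) = S_4 of order 4! = 24. Under this action every vertex can be carried to every other, so G is vertex-transitive.

Yes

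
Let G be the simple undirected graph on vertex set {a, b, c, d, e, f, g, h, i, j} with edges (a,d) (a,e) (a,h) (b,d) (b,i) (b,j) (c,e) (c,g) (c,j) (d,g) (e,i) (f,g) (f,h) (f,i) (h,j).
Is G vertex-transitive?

G is 3-regular on 10 vertices with no triangles and no 4-cycles (girth 5): this is the Petersen graph. Viewing the Petersen graph as the Kneser graph K(5,2) — vertices are 2-subsets of {1,…,5}, edges join disjoint pairs — its automorphisms are exactly the permutations of the 5-element set, so Aut ≅ S_5 of order 120. Under this action every vertex can be carried to every other, so G is vertex-transitive.

Yes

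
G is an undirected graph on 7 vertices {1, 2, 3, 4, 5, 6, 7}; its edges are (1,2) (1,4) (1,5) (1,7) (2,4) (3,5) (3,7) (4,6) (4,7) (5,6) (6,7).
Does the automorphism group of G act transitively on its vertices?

No

Automorphisms preserve degree, but G has vertices of degree 2 and vertices of degree 4; no automorphism maps one to the other, so G is not vertex-transitive.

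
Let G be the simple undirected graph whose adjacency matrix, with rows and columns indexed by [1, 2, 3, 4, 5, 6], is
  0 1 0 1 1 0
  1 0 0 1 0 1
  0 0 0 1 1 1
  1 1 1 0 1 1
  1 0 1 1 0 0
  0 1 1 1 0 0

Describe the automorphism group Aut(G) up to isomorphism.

Vertex 4 is the unique vertex of degree 5; the remaining 5 vertices each have degree 3 and induce a cycle, so G is the wheel on 6 vertices with hub 4. Every automorphism fixes the hub and acts on the rim 5-cycle, so Aut(G) ≅ Aut(C_5) = D_5 of order 10.

D_5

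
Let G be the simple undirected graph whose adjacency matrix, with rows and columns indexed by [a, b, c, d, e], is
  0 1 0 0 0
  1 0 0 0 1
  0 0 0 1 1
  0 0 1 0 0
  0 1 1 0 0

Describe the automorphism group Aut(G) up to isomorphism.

The degree sequence is [1, 2, 2, 1, 2]; the two degree-1 vertices a and d are the ends of a path, so G = P_5. The only nontrivial automorphism of a path is the end-to-end reflection, so Aut(G) ≅ Z_2.

C_2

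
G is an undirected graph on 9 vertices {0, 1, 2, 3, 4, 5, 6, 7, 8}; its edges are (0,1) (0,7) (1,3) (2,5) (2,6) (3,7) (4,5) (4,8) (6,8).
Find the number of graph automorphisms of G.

80

G has two connected components, {2, 4, 5, 6, 8} and {0, 1, 3, 7}; each is 2-regular, so G = C_5 ⊔ C_4. No automorphism exchanges components of different sizes, hence Aut(G) is the direct product D_4 × D_5, order 80.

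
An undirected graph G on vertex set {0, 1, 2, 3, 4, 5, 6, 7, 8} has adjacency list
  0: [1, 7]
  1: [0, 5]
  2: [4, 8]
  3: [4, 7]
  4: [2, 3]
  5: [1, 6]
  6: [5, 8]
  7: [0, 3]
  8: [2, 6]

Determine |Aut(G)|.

18

G is 2-regular and connected on 9 vertices, i.e. the cycle C_9. C_9 has 9 rotations and 9 reflections, so Aut(C_9) ≅ D_9 of order 18.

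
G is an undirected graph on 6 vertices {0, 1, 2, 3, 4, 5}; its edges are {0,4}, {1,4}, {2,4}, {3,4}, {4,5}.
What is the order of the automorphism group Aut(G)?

Vertex 4 has degree 5 and every other vertex has degree 1, so G is the star K_{1,5} with centre 4. Any automorphism fixes the centre and permutes the 5 leaves freely, so Aut(G) ≅ S_5 of order 5! = 120.

120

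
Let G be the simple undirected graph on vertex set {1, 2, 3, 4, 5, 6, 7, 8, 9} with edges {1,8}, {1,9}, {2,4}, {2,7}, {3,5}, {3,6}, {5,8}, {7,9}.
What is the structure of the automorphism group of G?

Z_2

The degree sequence is [2, 2, 2, 1, 2, 1, 2, 2, 2]; the two degree-1 vertices 4 and 6 are the ends of a path, so G = P_9. A path has exactly one nontrivial symmetry — reversal — giving Aut(G) of order 2.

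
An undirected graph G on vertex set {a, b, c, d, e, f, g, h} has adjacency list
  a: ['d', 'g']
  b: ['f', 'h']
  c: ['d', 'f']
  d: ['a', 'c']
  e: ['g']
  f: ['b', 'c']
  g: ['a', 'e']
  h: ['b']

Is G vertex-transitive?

No

Automorphisms preserve degree, but G has vertices of degree 1 and vertices of degree 2; no automorphism maps one to the other, so G is not vertex-transitive.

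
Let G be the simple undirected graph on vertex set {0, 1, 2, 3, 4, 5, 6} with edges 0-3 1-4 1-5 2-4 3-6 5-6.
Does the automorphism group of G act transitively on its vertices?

No

Automorphisms preserve degree, but G has vertices of degree 1 and vertices of degree 2; no automorphism maps one to the other, so G is not vertex-transitive.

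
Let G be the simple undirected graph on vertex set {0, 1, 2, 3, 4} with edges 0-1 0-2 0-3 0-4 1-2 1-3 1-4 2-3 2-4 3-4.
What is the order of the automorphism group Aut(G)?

Every vertex has degree 4, so G is the complete graph K_5. Any permutation of the 5 vertices preserves K_5, so Aut(K_5) = S_5 of order 5! = 120.

120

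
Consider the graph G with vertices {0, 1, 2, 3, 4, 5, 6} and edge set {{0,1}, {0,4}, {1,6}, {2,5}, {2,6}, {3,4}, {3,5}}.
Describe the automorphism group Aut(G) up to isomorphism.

Every vertex has degree 2 and the graph is connected, so G is the 7-cycle C_7. C_7 has 7 rotations and 7 reflections, so Aut(C_7) ≅ D_7 of order 14.

the dihedral group of order 14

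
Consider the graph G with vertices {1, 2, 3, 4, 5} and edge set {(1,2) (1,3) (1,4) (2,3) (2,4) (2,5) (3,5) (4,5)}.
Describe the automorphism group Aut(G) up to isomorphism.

the dihedral group of order 8

Vertex 2 is the unique vertex of degree 4; the remaining 4 vertices each have degree 3 and induce a cycle, so G is the wheel on 5 vertices with hub 2. With the hub fixed, the remaining symmetry is that of the rim cycle C_4, giving the dihedral group D_4.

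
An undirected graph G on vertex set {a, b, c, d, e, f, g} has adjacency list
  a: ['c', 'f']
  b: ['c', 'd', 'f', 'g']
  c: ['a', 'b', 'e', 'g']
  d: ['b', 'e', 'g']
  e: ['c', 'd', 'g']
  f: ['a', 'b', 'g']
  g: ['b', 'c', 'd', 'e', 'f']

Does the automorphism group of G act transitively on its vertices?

No

Vertex a is the only vertex of degree 2, so every automorphism fixes it; G is not vertex-transitive.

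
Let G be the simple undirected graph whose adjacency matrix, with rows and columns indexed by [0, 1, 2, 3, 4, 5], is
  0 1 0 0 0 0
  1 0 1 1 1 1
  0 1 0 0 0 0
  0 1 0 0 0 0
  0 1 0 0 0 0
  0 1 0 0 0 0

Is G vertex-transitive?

No

Vertex 1 is the only vertex of degree 5, so every automorphism fixes it; G is not vertex-transitive.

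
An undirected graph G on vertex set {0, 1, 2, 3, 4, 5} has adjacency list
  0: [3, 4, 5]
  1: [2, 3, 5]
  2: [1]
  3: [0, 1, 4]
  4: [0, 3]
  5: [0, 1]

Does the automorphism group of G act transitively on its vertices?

Vertex 2 is the only vertex of degree 1, so every automorphism fixes it; G is not vertex-transitive.

No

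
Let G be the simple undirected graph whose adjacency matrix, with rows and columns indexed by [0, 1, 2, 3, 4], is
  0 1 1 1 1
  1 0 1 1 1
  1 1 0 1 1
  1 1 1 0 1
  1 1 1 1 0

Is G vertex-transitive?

Yes

All 5 vertices are pairwise adjacent: G = K_5. Any permutation of the 5 vertices preserves K_5, so Aut(K_5) = S_5 of order 5! = 120. This group acts transitively on the 5 vertices.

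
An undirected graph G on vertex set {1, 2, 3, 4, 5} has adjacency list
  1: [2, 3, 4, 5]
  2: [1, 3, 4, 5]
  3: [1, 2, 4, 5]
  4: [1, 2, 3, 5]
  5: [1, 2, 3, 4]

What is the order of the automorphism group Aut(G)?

120

Every vertex has degree 4, so G is the complete graph K_5. Every bijection on the vertex set is an automorphism of K_5; hence Aut(K_5) ≅ S_5, order 120.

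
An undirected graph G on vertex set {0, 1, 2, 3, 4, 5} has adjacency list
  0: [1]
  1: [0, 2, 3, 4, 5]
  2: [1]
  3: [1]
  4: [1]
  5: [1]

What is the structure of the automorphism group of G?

Vertex 1 has degree 5 and every other vertex has degree 1, so G is the star K_{1,5} with centre 1. The 5 leaves are pairwise interchangeable while the centre is fixed, giving Aut(G) = S_5.

S_5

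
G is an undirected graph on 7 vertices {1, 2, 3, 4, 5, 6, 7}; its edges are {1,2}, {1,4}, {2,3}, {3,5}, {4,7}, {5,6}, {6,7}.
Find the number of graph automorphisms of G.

14

G is 2-regular and connected on 7 vertices, i.e. the cycle C_7. C_7 has 7 rotations and 7 reflections, so Aut(C_7) ≅ D_7 of order 14.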